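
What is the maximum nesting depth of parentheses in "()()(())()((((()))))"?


Input: "()()(())()((((()))))"
Tracking depth:
  Position 0 '(': depth becomes 1
  Position 1 ')': depth becomes 0
  Position 2 '(': depth becomes 1
  Position 3 ')': depth becomes 0
  Position 4 '(': depth becomes 1
  Position 5 '(': depth becomes 2
  Position 6 ')': depth becomes 1
  Position 7 ')': depth becomes 0
  Position 8 '(': depth becomes 1
  Position 9 ')': depth becomes 0
  Position 10 '(': depth becomes 1
  Position 11 '(': depth becomes 2
  Position 12 '(': depth becomes 3
  Position 13 '(': depth becomes 4
  Position 14 '(': depth becomes 5
  Position 15 ')': depth becomes 4
  Position 16 ')': depth becomes 3
  Position 17 ')': depth becomes 2
  Position 18 ')': depth becomes 1
  Position 19 ')': depth becomes 0
Maximum depth reached: 5

5


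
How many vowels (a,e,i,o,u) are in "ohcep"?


Input: ohcep
Checking each character:
  'o' at position 0: vowel (running total: 1)
  'h' at position 1: consonant
  'c' at position 2: consonant
  'e' at position 3: vowel (running total: 2)
  'p' at position 4: consonant
Total vowels: 2

2


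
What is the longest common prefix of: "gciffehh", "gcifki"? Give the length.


Words: gciffehh, gcifki
  Position 0: all 'g' => match
  Position 1: all 'c' => match
  Position 2: all 'i' => match
  Position 3: all 'f' => match
  Position 4: ('f', 'k') => mismatch, stop
LCP = "gcif" (length 4)

4


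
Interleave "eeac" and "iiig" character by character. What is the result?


Interleaving "eeac" and "iiig":
  Position 0: 'e' from first, 'i' from second => "ei"
  Position 1: 'e' from first, 'i' from second => "ei"
  Position 2: 'a' from first, 'i' from second => "ai"
  Position 3: 'c' from first, 'g' from second => "cg"
Result: eieiaicg

eieiaicg


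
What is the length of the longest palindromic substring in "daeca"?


Input: "daeca"
Checking substrings for palindromes:
  No multi-char palindromic substrings found
Longest palindromic substring: "d" with length 1

1


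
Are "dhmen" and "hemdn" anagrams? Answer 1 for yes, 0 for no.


Strings: "dhmen", "hemdn"
Sorted first:  dehmn
Sorted second: dehmn
Sorted forms match => anagrams

1


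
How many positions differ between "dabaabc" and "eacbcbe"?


Comparing "dabaabc" and "eacbcbe" position by position:
  Position 0: 'd' vs 'e' => DIFFER
  Position 1: 'a' vs 'a' => same
  Position 2: 'b' vs 'c' => DIFFER
  Position 3: 'a' vs 'b' => DIFFER
  Position 4: 'a' vs 'c' => DIFFER
  Position 5: 'b' vs 'b' => same
  Position 6: 'c' vs 'e' => DIFFER
Positions that differ: 5

5


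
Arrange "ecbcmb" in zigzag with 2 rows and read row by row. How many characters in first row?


Zigzag "ecbcmb" into 2 rows:
Placing characters:
  'e' => row 0
  'c' => row 1
  'b' => row 0
  'c' => row 1
  'm' => row 0
  'b' => row 1
Rows:
  Row 0: "ebm"
  Row 1: "ccb"
First row length: 3

3


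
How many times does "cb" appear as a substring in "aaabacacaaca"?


Searching for "cb" in "aaabacacaaca"
Scanning each position:
  Position 0: "aa" => no
  Position 1: "aa" => no
  Position 2: "ab" => no
  Position 3: "ba" => no
  Position 4: "ac" => no
  Position 5: "ca" => no
  Position 6: "ac" => no
  Position 7: "ca" => no
  Position 8: "aa" => no
  Position 9: "ac" => no
  Position 10: "ca" => no
Total occurrences: 0

0


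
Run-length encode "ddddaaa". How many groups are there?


Input: ddddaaa
Scanning for consecutive runs:
  Group 1: 'd' x 4 (positions 0-3)
  Group 2: 'a' x 3 (positions 4-6)
Total groups: 2

2


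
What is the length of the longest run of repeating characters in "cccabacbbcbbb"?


Input: "cccabacbbcbbb"
Scanning for longest run:
  Position 1 ('c'): continues run of 'c', length=2
  Position 2 ('c'): continues run of 'c', length=3
  Position 3 ('a'): new char, reset run to 1
  Position 4 ('b'): new char, reset run to 1
  Position 5 ('a'): new char, reset run to 1
  Position 6 ('c'): new char, reset run to 1
  Position 7 ('b'): new char, reset run to 1
  Position 8 ('b'): continues run of 'b', length=2
  Position 9 ('c'): new char, reset run to 1
  Position 10 ('b'): new char, reset run to 1
  Position 11 ('b'): continues run of 'b', length=2
  Position 12 ('b'): continues run of 'b', length=3
Longest run: 'c' with length 3

3


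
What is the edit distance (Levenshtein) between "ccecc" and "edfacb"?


Computing edit distance: "ccecc" -> "edfacb"
DP table:
           e    d    f    a    c    b
      0    1    2    3    4    5    6
  c   1    1    2    3    4    4    5
  c   2    2    2    3    4    4    5
  e   3    2    3    3    4    5    5
  c   4    3    3    4    4    4    5
  c   5    4    4    4    5    4    5
Edit distance = dp[5][6] = 5

5


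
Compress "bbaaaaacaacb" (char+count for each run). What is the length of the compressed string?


Input: bbaaaaacaacb
Runs:
  'b' x 2 => "b2"
  'a' x 5 => "a5"
  'c' x 1 => "c1"
  'a' x 2 => "a2"
  'c' x 1 => "c1"
  'b' x 1 => "b1"
Compressed: "b2a5c1a2c1b1"
Compressed length: 12

12


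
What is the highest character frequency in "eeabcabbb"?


Input: eeabcabbb
Character counts:
  'a': 2
  'b': 4
  'c': 1
  'e': 2
Maximum frequency: 4

4


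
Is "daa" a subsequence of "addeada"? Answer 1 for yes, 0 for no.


Check if "daa" is a subsequence of "addeada"
Greedy scan:
  Position 0 ('a'): no match needed
  Position 1 ('d'): matches sub[0] = 'd'
  Position 2 ('d'): no match needed
  Position 3 ('e'): no match needed
  Position 4 ('a'): matches sub[1] = 'a'
  Position 5 ('d'): no match needed
  Position 6 ('a'): matches sub[2] = 'a'
All 3 characters matched => is a subsequence

1


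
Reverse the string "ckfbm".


Input: ckfbm
Reading characters right to left:
  Position 4: 'm'
  Position 3: 'b'
  Position 2: 'f'
  Position 1: 'k'
  Position 0: 'c'
Reversed: mbfkc

mbfkc


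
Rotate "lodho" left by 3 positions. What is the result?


Input: "lodho", rotate left by 3
First 3 characters: "lod"
Remaining characters: "ho"
Concatenate remaining + first: "ho" + "lod" = "holod"

holod


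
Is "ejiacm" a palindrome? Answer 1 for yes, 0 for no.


Input: ejiacm
Reversed: mcaije
  Compare pos 0 ('e') with pos 5 ('m'): MISMATCH
  Compare pos 1 ('j') with pos 4 ('c'): MISMATCH
  Compare pos 2 ('i') with pos 3 ('a'): MISMATCH
Result: not a palindrome

0


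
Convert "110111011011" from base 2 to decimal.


Input: "110111011011" in base 2
Positional expansion:
  Digit '1' (value 1) x 2^11 = 2048
  Digit '1' (value 1) x 2^10 = 1024
  Digit '0' (value 0) x 2^9 = 0
  Digit '1' (value 1) x 2^8 = 256
  Digit '1' (value 1) x 2^7 = 128
  Digit '1' (value 1) x 2^6 = 64
  Digit '0' (value 0) x 2^5 = 0
  Digit '1' (value 1) x 2^4 = 16
  Digit '1' (value 1) x 2^3 = 8
  Digit '0' (value 0) x 2^2 = 0
  Digit '1' (value 1) x 2^1 = 2
  Digit '1' (value 1) x 2^0 = 1
Sum = 3547

3547


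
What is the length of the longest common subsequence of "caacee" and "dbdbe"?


LCS of "caacee" and "dbdbe"
DP table:
           d    b    d    b    e
      0    0    0    0    0    0
  c   0    0    0    0    0    0
  a   0    0    0    0    0    0
  a   0    0    0    0    0    0
  c   0    0    0    0    0    0
  e   0    0    0    0    0    1
  e   0    0    0    0    0    1
LCS length = dp[6][5] = 1

1


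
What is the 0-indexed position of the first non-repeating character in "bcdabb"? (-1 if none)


Input: bcdabb
Character frequencies:
  'a': 1
  'b': 3
  'c': 1
  'd': 1
Scanning left to right for freq == 1:
  Position 0 ('b'): freq=3, skip
  Position 1 ('c'): unique! => answer = 1

1


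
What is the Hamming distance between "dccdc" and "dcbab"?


Comparing "dccdc" and "dcbab" position by position:
  Position 0: 'd' vs 'd' => same
  Position 1: 'c' vs 'c' => same
  Position 2: 'c' vs 'b' => differ
  Position 3: 'd' vs 'a' => differ
  Position 4: 'c' vs 'b' => differ
Total differences (Hamming distance): 3

3


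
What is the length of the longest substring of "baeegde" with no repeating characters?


Input: "baeegde"
Sliding window (track last position of each char):
  Position 0 ('b'): window [0,0] length 1 -- new best
  Position 1 ('a'): window [0,1] length 2 -- new best
  Position 2 ('e'): window [0,2] length 3 -- new best
  Position 3 ('e'): repeat (last at 2), move window start to 3
  Position 3 ('e'): window [3,3] length 1
  Position 4 ('g'): window [3,4] length 2
  Position 5 ('d'): window [3,5] length 3
  Position 6 ('e'): repeat (last at 3), move window start to 4
  Position 6 ('e'): window [4,6] length 3
Longest substring with no repeats: "bae" with length 3

3


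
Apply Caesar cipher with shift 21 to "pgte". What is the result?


Caesar cipher: shift "pgte" by 21
  'p' (pos 15) + 21 = pos 10 = 'k'
  'g' (pos 6) + 21 = pos 1 = 'b'
  't' (pos 19) + 21 = pos 14 = 'o'
  'e' (pos 4) + 21 = pos 25 = 'z'
Result: kboz

kboz


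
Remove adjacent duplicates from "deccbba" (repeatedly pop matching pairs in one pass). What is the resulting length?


Input: deccbba
Stack-based adjacent duplicate removal:
  Read 'd': push. Stack: d
  Read 'e': push. Stack: de
  Read 'c': push. Stack: dec
  Read 'c': matches stack top 'c' => pop. Stack: de
  Read 'b': push. Stack: deb
  Read 'b': matches stack top 'b' => pop. Stack: de
  Read 'a': push. Stack: dea
Final stack: "dea" (length 3)

3


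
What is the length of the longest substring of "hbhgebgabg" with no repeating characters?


Input: "hbhgebgabg"
Sliding window (track last position of each char):
  Position 0 ('h'): window [0,0] length 1 -- new best
  Position 1 ('b'): window [0,1] length 2 -- new best
  Position 2 ('h'): repeat (last at 0), move window start to 1
  Position 2 ('h'): window [1,2] length 2
  Position 3 ('g'): window [1,3] length 3 -- new best
  Position 4 ('e'): window [1,4] length 4 -- new best
  Position 5 ('b'): repeat (last at 1), move window start to 2
  Position 5 ('b'): window [2,5] length 4
  Position 6 ('g'): repeat (last at 3), move window start to 4
  Position 6 ('g'): window [4,6] length 3
  Position 7 ('a'): window [4,7] length 4
  Position 8 ('b'): repeat (last at 5), move window start to 6
  Position 8 ('b'): window [6,8] length 3
  Position 9 ('g'): repeat (last at 6), move window start to 7
  Position 9 ('g'): window [7,9] length 3
Longest substring with no repeats: "bhge" with length 4

4


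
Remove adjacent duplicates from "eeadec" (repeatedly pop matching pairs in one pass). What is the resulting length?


Input: eeadec
Stack-based adjacent duplicate removal:
  Read 'e': push. Stack: e
  Read 'e': matches stack top 'e' => pop. Stack: (empty)
  Read 'a': push. Stack: a
  Read 'd': push. Stack: ad
  Read 'e': push. Stack: ade
  Read 'c': push. Stack: adec
Final stack: "adec" (length 4)

4


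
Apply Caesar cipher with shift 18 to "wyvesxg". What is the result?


Caesar cipher: shift "wyvesxg" by 18
  'w' (pos 22) + 18 = pos 14 = 'o'
  'y' (pos 24) + 18 = pos 16 = 'q'
  'v' (pos 21) + 18 = pos 13 = 'n'
  'e' (pos 4) + 18 = pos 22 = 'w'
  's' (pos 18) + 18 = pos 10 = 'k'
  'x' (pos 23) + 18 = pos 15 = 'p'
  'g' (pos 6) + 18 = pos 24 = 'y'
Result: oqnwkpy

oqnwkpy


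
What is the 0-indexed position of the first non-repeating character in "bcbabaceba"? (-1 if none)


Input: bcbabaceba
Character frequencies:
  'a': 3
  'b': 4
  'c': 2
  'e': 1
Scanning left to right for freq == 1:
  Position 0 ('b'): freq=4, skip
  Position 1 ('c'): freq=2, skip
  Position 2 ('b'): freq=4, skip
  Position 3 ('a'): freq=3, skip
  Position 4 ('b'): freq=4, skip
  Position 5 ('a'): freq=3, skip
  Position 6 ('c'): freq=2, skip
  Position 7 ('e'): unique! => answer = 7

7


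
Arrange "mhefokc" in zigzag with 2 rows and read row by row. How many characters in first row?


Zigzag "mhefokc" into 2 rows:
Placing characters:
  'm' => row 0
  'h' => row 1
  'e' => row 0
  'f' => row 1
  'o' => row 0
  'k' => row 1
  'c' => row 0
Rows:
  Row 0: "meoc"
  Row 1: "hfk"
First row length: 4

4


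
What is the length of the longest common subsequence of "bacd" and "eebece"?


LCS of "bacd" and "eebece"
DP table:
           e    e    b    e    c    e
      0    0    0    0    0    0    0
  b   0    0    0    1    1    1    1
  a   0    0    0    1    1    1    1
  c   0    0    0    1    1    2    2
  d   0    0    0    1    1    2    2
LCS length = dp[4][6] = 2

2


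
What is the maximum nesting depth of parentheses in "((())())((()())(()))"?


Input: "((())())((()())(()))"
Tracking depth:
  Position 0 '(': depth becomes 1
  Position 1 '(': depth becomes 2
  Position 2 '(': depth becomes 3
  Position 3 ')': depth becomes 2
  Position 4 ')': depth becomes 1
  Position 5 '(': depth becomes 2
  Position 6 ')': depth becomes 1
  Position 7 ')': depth becomes 0
  Position 8 '(': depth becomes 1
  Position 9 '(': depth becomes 2
  Position 10 '(': depth becomes 3
  Position 11 ')': depth becomes 2
  Position 12 '(': depth becomes 3
  Position 13 ')': depth becomes 2
  Position 14 ')': depth becomes 1
  Position 15 '(': depth becomes 2
  Position 16 '(': depth becomes 3
  Position 17 ')': depth becomes 2
  Position 18 ')': depth becomes 1
  Position 19 ')': depth becomes 0
Maximum depth reached: 3

3


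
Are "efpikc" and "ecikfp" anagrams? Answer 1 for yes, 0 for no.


Strings: "efpikc", "ecikfp"
Sorted first:  cefikp
Sorted second: cefikp
Sorted forms match => anagrams

1


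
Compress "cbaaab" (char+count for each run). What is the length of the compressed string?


Input: cbaaab
Runs:
  'c' x 1 => "c1"
  'b' x 1 => "b1"
  'a' x 3 => "a3"
  'b' x 1 => "b1"
Compressed: "c1b1a3b1"
Compressed length: 8

8


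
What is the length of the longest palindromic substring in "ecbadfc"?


Input: "ecbadfc"
Checking substrings for palindromes:
  No multi-char palindromic substrings found
Longest palindromic substring: "e" with length 1

1


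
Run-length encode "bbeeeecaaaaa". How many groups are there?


Input: bbeeeecaaaaa
Scanning for consecutive runs:
  Group 1: 'b' x 2 (positions 0-1)
  Group 2: 'e' x 4 (positions 2-5)
  Group 3: 'c' x 1 (positions 6-6)
  Group 4: 'a' x 5 (positions 7-11)
Total groups: 4

4


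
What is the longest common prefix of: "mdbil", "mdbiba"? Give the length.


Words: mdbil, mdbiba
  Position 0: all 'm' => match
  Position 1: all 'd' => match
  Position 2: all 'b' => match
  Position 3: all 'i' => match
  Position 4: ('l', 'b') => mismatch, stop
LCP = "mdbi" (length 4)

4


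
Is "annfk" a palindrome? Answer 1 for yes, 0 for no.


Input: annfk
Reversed: kfnna
  Compare pos 0 ('a') with pos 4 ('k'): MISMATCH
  Compare pos 1 ('n') with pos 3 ('f'): MISMATCH
Result: not a palindrome

0


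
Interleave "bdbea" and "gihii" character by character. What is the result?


Interleaving "bdbea" and "gihii":
  Position 0: 'b' from first, 'g' from second => "bg"
  Position 1: 'd' from first, 'i' from second => "di"
  Position 2: 'b' from first, 'h' from second => "bh"
  Position 3: 'e' from first, 'i' from second => "ei"
  Position 4: 'a' from first, 'i' from second => "ai"
Result: bgdibheiai

bgdibheiai


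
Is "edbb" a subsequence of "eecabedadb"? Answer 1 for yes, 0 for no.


Check if "edbb" is a subsequence of "eecabedadb"
Greedy scan:
  Position 0 ('e'): matches sub[0] = 'e'
  Position 1 ('e'): no match needed
  Position 2 ('c'): no match needed
  Position 3 ('a'): no match needed
  Position 4 ('b'): no match needed
  Position 5 ('e'): no match needed
  Position 6 ('d'): matches sub[1] = 'd'
  Position 7 ('a'): no match needed
  Position 8 ('d'): no match needed
  Position 9 ('b'): matches sub[2] = 'b'
Only matched 3/4 characters => not a subsequence

0


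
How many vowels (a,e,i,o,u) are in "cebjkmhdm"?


Input: cebjkmhdm
Checking each character:
  'c' at position 0: consonant
  'e' at position 1: vowel (running total: 1)
  'b' at position 2: consonant
  'j' at position 3: consonant
  'k' at position 4: consonant
  'm' at position 5: consonant
  'h' at position 6: consonant
  'd' at position 7: consonant
  'm' at position 8: consonant
Total vowels: 1

1


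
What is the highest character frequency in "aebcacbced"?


Input: aebcacbced
Character counts:
  'a': 2
  'b': 2
  'c': 3
  'd': 1
  'e': 2
Maximum frequency: 3

3


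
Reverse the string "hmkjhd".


Input: hmkjhd
Reading characters right to left:
  Position 5: 'd'
  Position 4: 'h'
  Position 3: 'j'
  Position 2: 'k'
  Position 1: 'm'
  Position 0: 'h'
Reversed: dhjkmh

dhjkmh


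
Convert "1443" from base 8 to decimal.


Input: "1443" in base 8
Positional expansion:
  Digit '1' (value 1) x 8^3 = 512
  Digit '4' (value 4) x 8^2 = 256
  Digit '4' (value 4) x 8^1 = 32
  Digit '3' (value 3) x 8^0 = 3
Sum = 803

803


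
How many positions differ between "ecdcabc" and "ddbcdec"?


Comparing "ecdcabc" and "ddbcdec" position by position:
  Position 0: 'e' vs 'd' => DIFFER
  Position 1: 'c' vs 'd' => DIFFER
  Position 2: 'd' vs 'b' => DIFFER
  Position 3: 'c' vs 'c' => same
  Position 4: 'a' vs 'd' => DIFFER
  Position 5: 'b' vs 'e' => DIFFER
  Position 6: 'c' vs 'c' => same
Positions that differ: 5

5


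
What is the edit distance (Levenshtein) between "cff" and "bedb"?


Computing edit distance: "cff" -> "bedb"
DP table:
           b    e    d    b
      0    1    2    3    4
  c   1    1    2    3    4
  f   2    2    2    3    4
  f   3    3    3    3    4
Edit distance = dp[3][4] = 4

4


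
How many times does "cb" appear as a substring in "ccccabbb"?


Searching for "cb" in "ccccabbb"
Scanning each position:
  Position 0: "cc" => no
  Position 1: "cc" => no
  Position 2: "cc" => no
  Position 3: "ca" => no
  Position 4: "ab" => no
  Position 5: "bb" => no
  Position 6: "bb" => no
Total occurrences: 0

0


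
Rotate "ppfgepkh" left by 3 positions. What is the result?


Input: "ppfgepkh", rotate left by 3
First 3 characters: "ppf"
Remaining characters: "gepkh"
Concatenate remaining + first: "gepkh" + "ppf" = "gepkhppf"

gepkhppf


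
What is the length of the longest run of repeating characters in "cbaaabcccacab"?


Input: "cbaaabcccacab"
Scanning for longest run:
  Position 1 ('b'): new char, reset run to 1
  Position 2 ('a'): new char, reset run to 1
  Position 3 ('a'): continues run of 'a', length=2
  Position 4 ('a'): continues run of 'a', length=3
  Position 5 ('b'): new char, reset run to 1
  Position 6 ('c'): new char, reset run to 1
  Position 7 ('c'): continues run of 'c', length=2
  Position 8 ('c'): continues run of 'c', length=3
  Position 9 ('a'): new char, reset run to 1
  Position 10 ('c'): new char, reset run to 1
  Position 11 ('a'): new char, reset run to 1
  Position 12 ('b'): new char, reset run to 1
Longest run: 'a' with length 3

3


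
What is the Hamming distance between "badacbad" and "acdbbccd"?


Comparing "badacbad" and "acdbbccd" position by position:
  Position 0: 'b' vs 'a' => differ
  Position 1: 'a' vs 'c' => differ
  Position 2: 'd' vs 'd' => same
  Position 3: 'a' vs 'b' => differ
  Position 4: 'c' vs 'b' => differ
  Position 5: 'b' vs 'c' => differ
  Position 6: 'a' vs 'c' => differ
  Position 7: 'd' vs 'd' => same
Total differences (Hamming distance): 6

6


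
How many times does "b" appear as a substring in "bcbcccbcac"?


Searching for "b" in "bcbcccbcac"
Scanning each position:
  Position 0: "b" => MATCH
  Position 1: "c" => no
  Position 2: "b" => MATCH
  Position 3: "c" => no
  Position 4: "c" => no
  Position 5: "c" => no
  Position 6: "b" => MATCH
  Position 7: "c" => no
  Position 8: "a" => no
  Position 9: "c" => no
Total occurrences: 3

3


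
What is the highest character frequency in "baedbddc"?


Input: baedbddc
Character counts:
  'a': 1
  'b': 2
  'c': 1
  'd': 3
  'e': 1
Maximum frequency: 3

3


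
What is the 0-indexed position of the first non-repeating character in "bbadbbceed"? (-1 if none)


Input: bbadbbceed
Character frequencies:
  'a': 1
  'b': 4
  'c': 1
  'd': 2
  'e': 2
Scanning left to right for freq == 1:
  Position 0 ('b'): freq=4, skip
  Position 1 ('b'): freq=4, skip
  Position 2 ('a'): unique! => answer = 2

2


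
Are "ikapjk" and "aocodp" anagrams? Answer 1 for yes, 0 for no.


Strings: "ikapjk", "aocodp"
Sorted first:  aijkkp
Sorted second: acdoop
Differ at position 1: 'i' vs 'c' => not anagrams

0


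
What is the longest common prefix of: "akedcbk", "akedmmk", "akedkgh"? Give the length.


Words: akedcbk, akedmmk, akedkgh
  Position 0: all 'a' => match
  Position 1: all 'k' => match
  Position 2: all 'e' => match
  Position 3: all 'd' => match
  Position 4: ('c', 'm', 'k') => mismatch, stop
LCP = "aked" (length 4)

4


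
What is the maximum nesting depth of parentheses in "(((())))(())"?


Input: "(((())))(())"
Tracking depth:
  Position 0 '(': depth becomes 1
  Position 1 '(': depth becomes 2
  Position 2 '(': depth becomes 3
  Position 3 '(': depth becomes 4
  Position 4 ')': depth becomes 3
  Position 5 ')': depth becomes 2
  Position 6 ')': depth becomes 1
  Position 7 ')': depth becomes 0
  Position 8 '(': depth becomes 1
  Position 9 '(': depth becomes 2
  Position 10 ')': depth becomes 1
  Position 11 ')': depth becomes 0
Maximum depth reached: 4

4


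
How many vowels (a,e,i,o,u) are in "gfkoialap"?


Input: gfkoialap
Checking each character:
  'g' at position 0: consonant
  'f' at position 1: consonant
  'k' at position 2: consonant
  'o' at position 3: vowel (running total: 1)
  'i' at position 4: vowel (running total: 2)
  'a' at position 5: vowel (running total: 3)
  'l' at position 6: consonant
  'a' at position 7: vowel (running total: 4)
  'p' at position 8: consonant
Total vowels: 4

4


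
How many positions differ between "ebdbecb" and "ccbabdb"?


Comparing "ebdbecb" and "ccbabdb" position by position:
  Position 0: 'e' vs 'c' => DIFFER
  Position 1: 'b' vs 'c' => DIFFER
  Position 2: 'd' vs 'b' => DIFFER
  Position 3: 'b' vs 'a' => DIFFER
  Position 4: 'e' vs 'b' => DIFFER
  Position 5: 'c' vs 'd' => DIFFER
  Position 6: 'b' vs 'b' => same
Positions that differ: 6

6


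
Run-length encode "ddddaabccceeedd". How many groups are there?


Input: ddddaabccceeedd
Scanning for consecutive runs:
  Group 1: 'd' x 4 (positions 0-3)
  Group 2: 'a' x 2 (positions 4-5)
  Group 3: 'b' x 1 (positions 6-6)
  Group 4: 'c' x 3 (positions 7-9)
  Group 5: 'e' x 3 (positions 10-12)
  Group 6: 'd' x 2 (positions 13-14)
Total groups: 6

6


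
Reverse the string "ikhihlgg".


Input: ikhihlgg
Reading characters right to left:
  Position 7: 'g'
  Position 6: 'g'
  Position 5: 'l'
  Position 4: 'h'
  Position 3: 'i'
  Position 2: 'h'
  Position 1: 'k'
  Position 0: 'i'
Reversed: gglhihki

gglhihki


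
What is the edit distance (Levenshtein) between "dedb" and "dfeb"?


Computing edit distance: "dedb" -> "dfeb"
DP table:
           d    f    e    b
      0    1    2    3    4
  d   1    0    1    2    3
  e   2    1    1    1    2
  d   3    2    2    2    2
  b   4    3    3    3    2
Edit distance = dp[4][4] = 2

2


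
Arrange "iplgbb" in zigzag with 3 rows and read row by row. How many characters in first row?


Zigzag "iplgbb" into 3 rows:
Placing characters:
  'i' => row 0
  'p' => row 1
  'l' => row 2
  'g' => row 1
  'b' => row 0
  'b' => row 1
Rows:
  Row 0: "ib"
  Row 1: "pgb"
  Row 2: "l"
First row length: 2

2


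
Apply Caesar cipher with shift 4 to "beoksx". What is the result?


Caesar cipher: shift "beoksx" by 4
  'b' (pos 1) + 4 = pos 5 = 'f'
  'e' (pos 4) + 4 = pos 8 = 'i'
  'o' (pos 14) + 4 = pos 18 = 's'
  'k' (pos 10) + 4 = pos 14 = 'o'
  's' (pos 18) + 4 = pos 22 = 'w'
  'x' (pos 23) + 4 = pos 1 = 'b'
Result: fisowb

fisowb


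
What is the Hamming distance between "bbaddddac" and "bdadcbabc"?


Comparing "bbaddddac" and "bdadcbabc" position by position:
  Position 0: 'b' vs 'b' => same
  Position 1: 'b' vs 'd' => differ
  Position 2: 'a' vs 'a' => same
  Position 3: 'd' vs 'd' => same
  Position 4: 'd' vs 'c' => differ
  Position 5: 'd' vs 'b' => differ
  Position 6: 'd' vs 'a' => differ
  Position 7: 'a' vs 'b' => differ
  Position 8: 'c' vs 'c' => same
Total differences (Hamming distance): 5

5


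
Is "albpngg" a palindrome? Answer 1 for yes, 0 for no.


Input: albpngg
Reversed: ggnpbla
  Compare pos 0 ('a') with pos 6 ('g'): MISMATCH
  Compare pos 1 ('l') with pos 5 ('g'): MISMATCH
  Compare pos 2 ('b') with pos 4 ('n'): MISMATCH
Result: not a palindrome

0


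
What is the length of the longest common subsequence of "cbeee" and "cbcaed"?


LCS of "cbeee" and "cbcaed"
DP table:
           c    b    c    a    e    d
      0    0    0    0    0    0    0
  c   0    1    1    1    1    1    1
  b   0    1    2    2    2    2    2
  e   0    1    2    2    2    3    3
  e   0    1    2    2    2    3    3
  e   0    1    2    2    2    3    3
LCS length = dp[5][6] = 3

3


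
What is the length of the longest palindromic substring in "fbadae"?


Input: "fbadae"
Checking substrings for palindromes:
  [2:5] "ada" (len 3) => palindrome
Longest palindromic substring: "ada" with length 3

3


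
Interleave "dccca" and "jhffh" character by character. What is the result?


Interleaving "dccca" and "jhffh":
  Position 0: 'd' from first, 'j' from second => "dj"
  Position 1: 'c' from first, 'h' from second => "ch"
  Position 2: 'c' from first, 'f' from second => "cf"
  Position 3: 'c' from first, 'f' from second => "cf"
  Position 4: 'a' from first, 'h' from second => "ah"
Result: djchcfcfah

djchcfcfah


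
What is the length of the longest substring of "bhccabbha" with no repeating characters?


Input: "bhccabbha"
Sliding window (track last position of each char):
  Position 0 ('b'): window [0,0] length 1 -- new best
  Position 1 ('h'): window [0,1] length 2 -- new best
  Position 2 ('c'): window [0,2] length 3 -- new best
  Position 3 ('c'): repeat (last at 2), move window start to 3
  Position 3 ('c'): window [3,3] length 1
  Position 4 ('a'): window [3,4] length 2
  Position 5 ('b'): window [3,5] length 3
  Position 6 ('b'): repeat (last at 5), move window start to 6
  Position 6 ('b'): window [6,6] length 1
  Position 7 ('h'): window [6,7] length 2
  Position 8 ('a'): window [6,8] length 3
Longest substring with no repeats: "bhc" with length 3

3


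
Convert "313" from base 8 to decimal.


Input: "313" in base 8
Positional expansion:
  Digit '3' (value 3) x 8^2 = 192
  Digit '1' (value 1) x 8^1 = 8
  Digit '3' (value 3) x 8^0 = 3
Sum = 203

203


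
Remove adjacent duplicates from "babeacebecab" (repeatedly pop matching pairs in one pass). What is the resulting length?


Input: babeacebecab
Stack-based adjacent duplicate removal:
  Read 'b': push. Stack: b
  Read 'a': push. Stack: ba
  Read 'b': push. Stack: bab
  Read 'e': push. Stack: babe
  Read 'a': push. Stack: babea
  Read 'c': push. Stack: babeac
  Read 'e': push. Stack: babeace
  Read 'b': push. Stack: babeaceb
  Read 'e': push. Stack: babeacebe
  Read 'c': push. Stack: babeacebec
  Read 'a': push. Stack: babeacebeca
  Read 'b': push. Stack: babeacebecab
Final stack: "babeacebecab" (length 12)

12


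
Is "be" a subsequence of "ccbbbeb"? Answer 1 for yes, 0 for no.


Check if "be" is a subsequence of "ccbbbeb"
Greedy scan:
  Position 0 ('c'): no match needed
  Position 1 ('c'): no match needed
  Position 2 ('b'): matches sub[0] = 'b'
  Position 3 ('b'): no match needed
  Position 4 ('b'): no match needed
  Position 5 ('e'): matches sub[1] = 'e'
  Position 6 ('b'): no match needed
All 2 characters matched => is a subsequence

1


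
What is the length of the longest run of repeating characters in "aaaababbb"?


Input: "aaaababbb"
Scanning for longest run:
  Position 1 ('a'): continues run of 'a', length=2
  Position 2 ('a'): continues run of 'a', length=3
  Position 3 ('a'): continues run of 'a', length=4
  Position 4 ('b'): new char, reset run to 1
  Position 5 ('a'): new char, reset run to 1
  Position 6 ('b'): new char, reset run to 1
  Position 7 ('b'): continues run of 'b', length=2
  Position 8 ('b'): continues run of 'b', length=3
Longest run: 'a' with length 4

4


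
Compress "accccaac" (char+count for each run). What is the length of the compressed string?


Input: accccaac
Runs:
  'a' x 1 => "a1"
  'c' x 4 => "c4"
  'a' x 2 => "a2"
  'c' x 1 => "c1"
Compressed: "a1c4a2c1"
Compressed length: 8

8


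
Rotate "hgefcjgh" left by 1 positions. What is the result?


Input: "hgefcjgh", rotate left by 1
First 1 characters: "h"
Remaining characters: "gefcjgh"
Concatenate remaining + first: "gefcjgh" + "h" = "gefcjghh"

gefcjghh


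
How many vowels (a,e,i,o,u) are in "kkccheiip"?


Input: kkccheiip
Checking each character:
  'k' at position 0: consonant
  'k' at position 1: consonant
  'c' at position 2: consonant
  'c' at position 3: consonant
  'h' at position 4: consonant
  'e' at position 5: vowel (running total: 1)
  'i' at position 6: vowel (running total: 2)
  'i' at position 7: vowel (running total: 3)
  'p' at position 8: consonant
Total vowels: 3

3


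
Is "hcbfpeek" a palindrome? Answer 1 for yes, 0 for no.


Input: hcbfpeek
Reversed: keepfbch
  Compare pos 0 ('h') with pos 7 ('k'): MISMATCH
  Compare pos 1 ('c') with pos 6 ('e'): MISMATCH
  Compare pos 2 ('b') with pos 5 ('e'): MISMATCH
  Compare pos 3 ('f') with pos 4 ('p'): MISMATCH
Result: not a palindrome

0


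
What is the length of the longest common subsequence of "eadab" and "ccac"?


LCS of "eadab" and "ccac"
DP table:
           c    c    a    c
      0    0    0    0    0
  e   0    0    0    0    0
  a   0    0    0    1    1
  d   0    0    0    1    1
  a   0    0    0    1    1
  b   0    0    0    1    1
LCS length = dp[5][4] = 1

1


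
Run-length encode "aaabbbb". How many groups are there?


Input: aaabbbb
Scanning for consecutive runs:
  Group 1: 'a' x 3 (positions 0-2)
  Group 2: 'b' x 4 (positions 3-6)
Total groups: 2

2


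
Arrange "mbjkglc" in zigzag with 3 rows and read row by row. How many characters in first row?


Zigzag "mbjkglc" into 3 rows:
Placing characters:
  'm' => row 0
  'b' => row 1
  'j' => row 2
  'k' => row 1
  'g' => row 0
  'l' => row 1
  'c' => row 2
Rows:
  Row 0: "mg"
  Row 1: "bkl"
  Row 2: "jc"
First row length: 2

2


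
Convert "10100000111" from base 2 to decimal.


Input: "10100000111" in base 2
Positional expansion:
  Digit '1' (value 1) x 2^10 = 1024
  Digit '0' (value 0) x 2^9 = 0
  Digit '1' (value 1) x 2^8 = 256
  Digit '0' (value 0) x 2^7 = 0
  Digit '0' (value 0) x 2^6 = 0
  Digit '0' (value 0) x 2^5 = 0
  Digit '0' (value 0) x 2^4 = 0
  Digit '0' (value 0) x 2^3 = 0
  Digit '1' (value 1) x 2^2 = 4
  Digit '1' (value 1) x 2^1 = 2
  Digit '1' (value 1) x 2^0 = 1
Sum = 1287

1287


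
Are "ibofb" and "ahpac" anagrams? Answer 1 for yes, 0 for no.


Strings: "ibofb", "ahpac"
Sorted first:  bbfio
Sorted second: aachp
Differ at position 0: 'b' vs 'a' => not anagrams

0


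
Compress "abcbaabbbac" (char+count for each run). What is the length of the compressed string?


Input: abcbaabbbac
Runs:
  'a' x 1 => "a1"
  'b' x 1 => "b1"
  'c' x 1 => "c1"
  'b' x 1 => "b1"
  'a' x 2 => "a2"
  'b' x 3 => "b3"
  'a' x 1 => "a1"
  'c' x 1 => "c1"
Compressed: "a1b1c1b1a2b3a1c1"
Compressed length: 16

16


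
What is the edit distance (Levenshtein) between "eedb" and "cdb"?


Computing edit distance: "eedb" -> "cdb"
DP table:
           c    d    b
      0    1    2    3
  e   1    1    2    3
  e   2    2    2    3
  d   3    3    2    3
  b   4    4    3    2
Edit distance = dp[4][3] = 2

2


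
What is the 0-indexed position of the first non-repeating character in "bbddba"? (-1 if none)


Input: bbddba
Character frequencies:
  'a': 1
  'b': 3
  'd': 2
Scanning left to right for freq == 1:
  Position 0 ('b'): freq=3, skip
  Position 1 ('b'): freq=3, skip
  Position 2 ('d'): freq=2, skip
  Position 3 ('d'): freq=2, skip
  Position 4 ('b'): freq=3, skip
  Position 5 ('a'): unique! => answer = 5

5


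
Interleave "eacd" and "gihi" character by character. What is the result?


Interleaving "eacd" and "gihi":
  Position 0: 'e' from first, 'g' from second => "eg"
  Position 1: 'a' from first, 'i' from second => "ai"
  Position 2: 'c' from first, 'h' from second => "ch"
  Position 3: 'd' from first, 'i' from second => "di"
Result: egaichdi

egaichdi


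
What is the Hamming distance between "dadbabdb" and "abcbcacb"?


Comparing "dadbabdb" and "abcbcacb" position by position:
  Position 0: 'd' vs 'a' => differ
  Position 1: 'a' vs 'b' => differ
  Position 2: 'd' vs 'c' => differ
  Position 3: 'b' vs 'b' => same
  Position 4: 'a' vs 'c' => differ
  Position 5: 'b' vs 'a' => differ
  Position 6: 'd' vs 'c' => differ
  Position 7: 'b' vs 'b' => same
Total differences (Hamming distance): 6

6


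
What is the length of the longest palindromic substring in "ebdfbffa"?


Input: "ebdfbffa"
Checking substrings for palindromes:
  [3:6] "fbf" (len 3) => palindrome
  [5:7] "ff" (len 2) => palindrome
Longest palindromic substring: "fbf" with length 3

3


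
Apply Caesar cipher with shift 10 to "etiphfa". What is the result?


Caesar cipher: shift "etiphfa" by 10
  'e' (pos 4) + 10 = pos 14 = 'o'
  't' (pos 19) + 10 = pos 3 = 'd'
  'i' (pos 8) + 10 = pos 18 = 's'
  'p' (pos 15) + 10 = pos 25 = 'z'
  'h' (pos 7) + 10 = pos 17 = 'r'
  'f' (pos 5) + 10 = pos 15 = 'p'
  'a' (pos 0) + 10 = pos 10 = 'k'
Result: odszrpk

odszrpk


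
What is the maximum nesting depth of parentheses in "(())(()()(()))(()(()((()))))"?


Input: "(())(()()(()))(()(()((()))))"
Tracking depth:
  Position 0 '(': depth becomes 1
  Position 1 '(': depth becomes 2
  Position 2 ')': depth becomes 1
  Position 3 ')': depth becomes 0
  Position 4 '(': depth becomes 1
  Position 5 '(': depth becomes 2
  Position 6 ')': depth becomes 1
  Position 7 '(': depth becomes 2
  Position 8 ')': depth becomes 1
  Position 9 '(': depth becomes 2
  Position 10 '(': depth becomes 3
  Position 11 ')': depth becomes 2
  Position 12 ')': depth becomes 1
  Position 13 ')': depth becomes 0
  Position 14 '(': depth becomes 1
  Position 15 '(': depth becomes 2
  Position 16 ')': depth becomes 1
  Position 17 '(': depth becomes 2
  Position 18 '(': depth becomes 3
  Position 19 ')': depth becomes 2
  Position 20 '(': depth becomes 3
  Position 21 '(': depth becomes 4
  Position 22 '(': depth becomes 5
  Position 23 ')': depth becomes 4
  Position 24 ')': depth becomes 3
  Position 25 ')': depth becomes 2
  Position 26 ')': depth becomes 1
  Position 27 ')': depth becomes 0
Maximum depth reached: 5

5


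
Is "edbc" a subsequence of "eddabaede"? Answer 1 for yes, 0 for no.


Check if "edbc" is a subsequence of "eddabaede"
Greedy scan:
  Position 0 ('e'): matches sub[0] = 'e'
  Position 1 ('d'): matches sub[1] = 'd'
  Position 2 ('d'): no match needed
  Position 3 ('a'): no match needed
  Position 4 ('b'): matches sub[2] = 'b'
  Position 5 ('a'): no match needed
  Position 6 ('e'): no match needed
  Position 7 ('d'): no match needed
  Position 8 ('e'): no match needed
Only matched 3/4 characters => not a subsequence

0


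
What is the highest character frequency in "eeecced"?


Input: eeecced
Character counts:
  'c': 2
  'd': 1
  'e': 4
Maximum frequency: 4

4


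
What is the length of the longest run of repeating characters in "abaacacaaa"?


Input: "abaacacaaa"
Scanning for longest run:
  Position 1 ('b'): new char, reset run to 1
  Position 2 ('a'): new char, reset run to 1
  Position 3 ('a'): continues run of 'a', length=2
  Position 4 ('c'): new char, reset run to 1
  Position 5 ('a'): new char, reset run to 1
  Position 6 ('c'): new char, reset run to 1
  Position 7 ('a'): new char, reset run to 1
  Position 8 ('a'): continues run of 'a', length=2
  Position 9 ('a'): continues run of 'a', length=3
Longest run: 'a' with length 3

3


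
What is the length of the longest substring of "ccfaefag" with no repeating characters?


Input: "ccfaefag"
Sliding window (track last position of each char):
  Position 0 ('c'): window [0,0] length 1 -- new best
  Position 1 ('c'): repeat (last at 0), move window start to 1
  Position 1 ('c'): window [1,1] length 1
  Position 2 ('f'): window [1,2] length 2 -- new best
  Position 3 ('a'): window [1,3] length 3 -- new best
  Position 4 ('e'): window [1,4] length 4 -- new best
  Position 5 ('f'): repeat (last at 2), move window start to 3
  Position 5 ('f'): window [3,5] length 3
  Position 6 ('a'): repeat (last at 3), move window start to 4
  Position 6 ('a'): window [4,6] length 3
  Position 7 ('g'): window [4,7] length 4
Longest substring with no repeats: "cfae" with length 4

4


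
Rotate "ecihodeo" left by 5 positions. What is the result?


Input: "ecihodeo", rotate left by 5
First 5 characters: "eciho"
Remaining characters: "deo"
Concatenate remaining + first: "deo" + "eciho" = "deoeciho"

deoeciho


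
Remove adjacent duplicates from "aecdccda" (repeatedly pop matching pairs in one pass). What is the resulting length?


Input: aecdccda
Stack-based adjacent duplicate removal:
  Read 'a': push. Stack: a
  Read 'e': push. Stack: ae
  Read 'c': push. Stack: aec
  Read 'd': push. Stack: aecd
  Read 'c': push. Stack: aecdc
  Read 'c': matches stack top 'c' => pop. Stack: aecd
  Read 'd': matches stack top 'd' => pop. Stack: aec
  Read 'a': push. Stack: aeca
Final stack: "aeca" (length 4)

4


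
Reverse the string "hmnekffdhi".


Input: hmnekffdhi
Reading characters right to left:
  Position 9: 'i'
  Position 8: 'h'
  Position 7: 'd'
  Position 6: 'f'
  Position 5: 'f'
  Position 4: 'k'
  Position 3: 'e'
  Position 2: 'n'
  Position 1: 'm'
  Position 0: 'h'
Reversed: ihdffkenmh

ihdffkenmh


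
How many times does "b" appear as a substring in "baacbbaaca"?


Searching for "b" in "baacbbaaca"
Scanning each position:
  Position 0: "b" => MATCH
  Position 1: "a" => no
  Position 2: "a" => no
  Position 3: "c" => no
  Position 4: "b" => MATCH
  Position 5: "b" => MATCH
  Position 6: "a" => no
  Position 7: "a" => no
  Position 8: "c" => no
  Position 9: "a" => no
Total occurrences: 3

3


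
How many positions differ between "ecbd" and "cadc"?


Comparing "ecbd" and "cadc" position by position:
  Position 0: 'e' vs 'c' => DIFFER
  Position 1: 'c' vs 'a' => DIFFER
  Position 2: 'b' vs 'd' => DIFFER
  Position 3: 'd' vs 'c' => DIFFER
Positions that differ: 4

4


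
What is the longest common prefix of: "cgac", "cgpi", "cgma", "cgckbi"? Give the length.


Words: cgac, cgpi, cgma, cgckbi
  Position 0: all 'c' => match
  Position 1: all 'g' => match
  Position 2: ('a', 'p', 'm', 'c') => mismatch, stop
LCP = "cg" (length 2)

2


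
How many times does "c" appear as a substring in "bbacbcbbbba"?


Searching for "c" in "bbacbcbbbba"
Scanning each position:
  Position 0: "b" => no
  Position 1: "b" => no
  Position 2: "a" => no
  Position 3: "c" => MATCH
  Position 4: "b" => no
  Position 5: "c" => MATCH
  Position 6: "b" => no
  Position 7: "b" => no
  Position 8: "b" => no
  Position 9: "b" => no
  Position 10: "a" => no
Total occurrences: 2

2


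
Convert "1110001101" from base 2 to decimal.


Input: "1110001101" in base 2
Positional expansion:
  Digit '1' (value 1) x 2^9 = 512
  Digit '1' (value 1) x 2^8 = 256
  Digit '1' (value 1) x 2^7 = 128
  Digit '0' (value 0) x 2^6 = 0
  Digit '0' (value 0) x 2^5 = 0
  Digit '0' (value 0) x 2^4 = 0
  Digit '1' (value 1) x 2^3 = 8
  Digit '1' (value 1) x 2^2 = 4
  Digit '0' (value 0) x 2^1 = 0
  Digit '1' (value 1) x 2^0 = 1
Sum = 909

909


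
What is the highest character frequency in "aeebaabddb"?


Input: aeebaabddb
Character counts:
  'a': 3
  'b': 3
  'd': 2
  'e': 2
Maximum frequency: 3

3


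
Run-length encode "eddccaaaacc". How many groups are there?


Input: eddccaaaacc
Scanning for consecutive runs:
  Group 1: 'e' x 1 (positions 0-0)
  Group 2: 'd' x 2 (positions 1-2)
  Group 3: 'c' x 2 (positions 3-4)
  Group 4: 'a' x 4 (positions 5-8)
  Group 5: 'c' x 2 (positions 9-10)
Total groups: 5

5


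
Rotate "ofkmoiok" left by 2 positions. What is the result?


Input: "ofkmoiok", rotate left by 2
First 2 characters: "of"
Remaining characters: "kmoiok"
Concatenate remaining + first: "kmoiok" + "of" = "kmoiokof"

kmoiokof
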